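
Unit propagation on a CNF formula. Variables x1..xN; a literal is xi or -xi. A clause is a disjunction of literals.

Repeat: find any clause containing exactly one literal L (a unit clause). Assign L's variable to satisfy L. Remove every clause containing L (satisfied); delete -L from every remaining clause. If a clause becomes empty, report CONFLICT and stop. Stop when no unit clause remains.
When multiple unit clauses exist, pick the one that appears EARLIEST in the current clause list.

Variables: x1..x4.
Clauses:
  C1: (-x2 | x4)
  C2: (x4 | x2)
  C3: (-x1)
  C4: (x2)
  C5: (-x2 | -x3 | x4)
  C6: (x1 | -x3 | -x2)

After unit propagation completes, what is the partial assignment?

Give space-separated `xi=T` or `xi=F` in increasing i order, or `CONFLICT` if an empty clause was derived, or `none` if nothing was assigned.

Answer: x1=F x2=T x3=F x4=T

Derivation:
unit clause [-1] forces x1=F; simplify:
  drop 1 from [1, -3, -2] -> [-3, -2]
  satisfied 1 clause(s); 5 remain; assigned so far: [1]
unit clause [2] forces x2=T; simplify:
  drop -2 from [-2, 4] -> [4]
  drop -2 from [-2, -3, 4] -> [-3, 4]
  drop -2 from [-3, -2] -> [-3]
  satisfied 2 clause(s); 3 remain; assigned so far: [1, 2]
unit clause [4] forces x4=T; simplify:
  satisfied 2 clause(s); 1 remain; assigned so far: [1, 2, 4]
unit clause [-3] forces x3=F; simplify:
  satisfied 1 clause(s); 0 remain; assigned so far: [1, 2, 3, 4]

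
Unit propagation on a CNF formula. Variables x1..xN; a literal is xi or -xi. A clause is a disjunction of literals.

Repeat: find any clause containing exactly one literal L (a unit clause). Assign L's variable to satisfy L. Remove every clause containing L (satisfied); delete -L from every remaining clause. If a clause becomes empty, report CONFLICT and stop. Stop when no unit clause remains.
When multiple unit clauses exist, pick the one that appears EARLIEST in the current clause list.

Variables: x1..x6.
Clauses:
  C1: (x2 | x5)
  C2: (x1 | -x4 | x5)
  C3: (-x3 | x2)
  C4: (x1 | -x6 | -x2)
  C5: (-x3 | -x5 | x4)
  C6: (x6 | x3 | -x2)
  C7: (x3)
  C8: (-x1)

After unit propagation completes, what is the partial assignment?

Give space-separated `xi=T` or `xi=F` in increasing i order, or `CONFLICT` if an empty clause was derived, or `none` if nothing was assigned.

Answer: x1=F x2=T x3=T x6=F

Derivation:
unit clause [3] forces x3=T; simplify:
  drop -3 from [-3, 2] -> [2]
  drop -3 from [-3, -5, 4] -> [-5, 4]
  satisfied 2 clause(s); 6 remain; assigned so far: [3]
unit clause [2] forces x2=T; simplify:
  drop -2 from [1, -6, -2] -> [1, -6]
  satisfied 2 clause(s); 4 remain; assigned so far: [2, 3]
unit clause [-1] forces x1=F; simplify:
  drop 1 from [1, -4, 5] -> [-4, 5]
  drop 1 from [1, -6] -> [-6]
  satisfied 1 clause(s); 3 remain; assigned so far: [1, 2, 3]
unit clause [-6] forces x6=F; simplify:
  satisfied 1 clause(s); 2 remain; assigned so far: [1, 2, 3, 6]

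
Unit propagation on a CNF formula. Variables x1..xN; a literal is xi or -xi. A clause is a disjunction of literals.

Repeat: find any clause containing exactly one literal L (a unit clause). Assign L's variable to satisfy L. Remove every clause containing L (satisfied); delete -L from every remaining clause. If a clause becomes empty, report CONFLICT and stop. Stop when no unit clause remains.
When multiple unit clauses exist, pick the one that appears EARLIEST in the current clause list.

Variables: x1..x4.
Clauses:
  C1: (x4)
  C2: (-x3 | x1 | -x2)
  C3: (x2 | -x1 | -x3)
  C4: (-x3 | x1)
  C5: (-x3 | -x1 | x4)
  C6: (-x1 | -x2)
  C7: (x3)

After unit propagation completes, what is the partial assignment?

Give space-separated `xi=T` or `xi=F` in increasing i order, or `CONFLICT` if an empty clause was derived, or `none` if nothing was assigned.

unit clause [4] forces x4=T; simplify:
  satisfied 2 clause(s); 5 remain; assigned so far: [4]
unit clause [3] forces x3=T; simplify:
  drop -3 from [-3, 1, -2] -> [1, -2]
  drop -3 from [2, -1, -3] -> [2, -1]
  drop -3 from [-3, 1] -> [1]
  satisfied 1 clause(s); 4 remain; assigned so far: [3, 4]
unit clause [1] forces x1=T; simplify:
  drop -1 from [2, -1] -> [2]
  drop -1 from [-1, -2] -> [-2]
  satisfied 2 clause(s); 2 remain; assigned so far: [1, 3, 4]
unit clause [2] forces x2=T; simplify:
  drop -2 from [-2] -> [] (empty!)
  satisfied 1 clause(s); 1 remain; assigned so far: [1, 2, 3, 4]
CONFLICT (empty clause)

Answer: CONFLICT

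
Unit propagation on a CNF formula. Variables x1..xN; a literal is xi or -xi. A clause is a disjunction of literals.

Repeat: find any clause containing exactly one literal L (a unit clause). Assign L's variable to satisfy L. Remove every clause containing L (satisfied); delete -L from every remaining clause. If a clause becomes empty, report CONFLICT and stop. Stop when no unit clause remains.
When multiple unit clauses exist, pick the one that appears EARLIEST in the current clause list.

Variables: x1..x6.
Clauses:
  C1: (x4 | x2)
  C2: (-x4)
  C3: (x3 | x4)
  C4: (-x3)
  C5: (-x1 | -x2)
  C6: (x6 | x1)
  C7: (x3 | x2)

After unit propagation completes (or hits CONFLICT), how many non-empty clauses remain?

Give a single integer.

unit clause [-4] forces x4=F; simplify:
  drop 4 from [4, 2] -> [2]
  drop 4 from [3, 4] -> [3]
  satisfied 1 clause(s); 6 remain; assigned so far: [4]
unit clause [2] forces x2=T; simplify:
  drop -2 from [-1, -2] -> [-1]
  satisfied 2 clause(s); 4 remain; assigned so far: [2, 4]
unit clause [3] forces x3=T; simplify:
  drop -3 from [-3] -> [] (empty!)
  satisfied 1 clause(s); 3 remain; assigned so far: [2, 3, 4]
CONFLICT (empty clause)

Answer: 2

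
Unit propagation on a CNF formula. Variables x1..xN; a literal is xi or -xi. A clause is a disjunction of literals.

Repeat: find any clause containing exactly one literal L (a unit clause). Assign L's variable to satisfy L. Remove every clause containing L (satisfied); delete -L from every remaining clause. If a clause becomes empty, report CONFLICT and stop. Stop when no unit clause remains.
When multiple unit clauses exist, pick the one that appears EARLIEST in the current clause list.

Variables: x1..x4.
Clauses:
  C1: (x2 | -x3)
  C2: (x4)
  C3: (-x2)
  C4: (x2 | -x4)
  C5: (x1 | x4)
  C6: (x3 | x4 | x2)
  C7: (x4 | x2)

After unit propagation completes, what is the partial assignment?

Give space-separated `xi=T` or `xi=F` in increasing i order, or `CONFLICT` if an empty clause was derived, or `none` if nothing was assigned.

unit clause [4] forces x4=T; simplify:
  drop -4 from [2, -4] -> [2]
  satisfied 4 clause(s); 3 remain; assigned so far: [4]
unit clause [-2] forces x2=F; simplify:
  drop 2 from [2, -3] -> [-3]
  drop 2 from [2] -> [] (empty!)
  satisfied 1 clause(s); 2 remain; assigned so far: [2, 4]
CONFLICT (empty clause)

Answer: CONFLICT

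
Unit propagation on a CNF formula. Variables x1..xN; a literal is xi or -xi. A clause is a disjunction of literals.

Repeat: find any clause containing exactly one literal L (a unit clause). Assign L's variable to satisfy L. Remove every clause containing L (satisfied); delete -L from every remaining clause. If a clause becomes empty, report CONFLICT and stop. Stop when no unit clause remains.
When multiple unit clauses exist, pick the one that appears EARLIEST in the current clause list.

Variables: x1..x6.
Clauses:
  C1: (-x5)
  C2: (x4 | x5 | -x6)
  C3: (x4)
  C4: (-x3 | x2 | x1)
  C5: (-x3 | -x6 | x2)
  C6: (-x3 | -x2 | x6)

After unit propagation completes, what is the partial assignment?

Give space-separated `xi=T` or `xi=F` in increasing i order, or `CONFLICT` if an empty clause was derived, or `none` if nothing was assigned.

Answer: x4=T x5=F

Derivation:
unit clause [-5] forces x5=F; simplify:
  drop 5 from [4, 5, -6] -> [4, -6]
  satisfied 1 clause(s); 5 remain; assigned so far: [5]
unit clause [4] forces x4=T; simplify:
  satisfied 2 clause(s); 3 remain; assigned so far: [4, 5]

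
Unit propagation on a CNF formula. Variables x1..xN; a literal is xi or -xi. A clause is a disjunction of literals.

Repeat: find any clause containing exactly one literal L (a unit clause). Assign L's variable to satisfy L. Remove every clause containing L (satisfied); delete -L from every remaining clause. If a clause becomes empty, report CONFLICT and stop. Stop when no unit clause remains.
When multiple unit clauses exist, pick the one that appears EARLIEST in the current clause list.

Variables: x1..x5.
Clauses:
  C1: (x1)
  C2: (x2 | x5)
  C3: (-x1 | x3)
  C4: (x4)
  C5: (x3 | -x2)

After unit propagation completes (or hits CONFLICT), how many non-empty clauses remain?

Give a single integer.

Answer: 1

Derivation:
unit clause [1] forces x1=T; simplify:
  drop -1 from [-1, 3] -> [3]
  satisfied 1 clause(s); 4 remain; assigned so far: [1]
unit clause [3] forces x3=T; simplify:
  satisfied 2 clause(s); 2 remain; assigned so far: [1, 3]
unit clause [4] forces x4=T; simplify:
  satisfied 1 clause(s); 1 remain; assigned so far: [1, 3, 4]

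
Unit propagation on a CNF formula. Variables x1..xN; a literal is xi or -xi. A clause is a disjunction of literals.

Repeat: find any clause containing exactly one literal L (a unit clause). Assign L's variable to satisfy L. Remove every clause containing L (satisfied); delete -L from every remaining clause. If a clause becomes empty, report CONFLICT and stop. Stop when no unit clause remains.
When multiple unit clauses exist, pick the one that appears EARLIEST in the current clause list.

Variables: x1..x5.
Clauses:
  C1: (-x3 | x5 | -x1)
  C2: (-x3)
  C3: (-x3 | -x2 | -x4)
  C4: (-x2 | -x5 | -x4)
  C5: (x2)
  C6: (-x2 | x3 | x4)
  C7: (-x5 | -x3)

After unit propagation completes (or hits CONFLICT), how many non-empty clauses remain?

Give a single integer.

Answer: 0

Derivation:
unit clause [-3] forces x3=F; simplify:
  drop 3 from [-2, 3, 4] -> [-2, 4]
  satisfied 4 clause(s); 3 remain; assigned so far: [3]
unit clause [2] forces x2=T; simplify:
  drop -2 from [-2, -5, -4] -> [-5, -4]
  drop -2 from [-2, 4] -> [4]
  satisfied 1 clause(s); 2 remain; assigned so far: [2, 3]
unit clause [4] forces x4=T; simplify:
  drop -4 from [-5, -4] -> [-5]
  satisfied 1 clause(s); 1 remain; assigned so far: [2, 3, 4]
unit clause [-5] forces x5=F; simplify:
  satisfied 1 clause(s); 0 remain; assigned so far: [2, 3, 4, 5]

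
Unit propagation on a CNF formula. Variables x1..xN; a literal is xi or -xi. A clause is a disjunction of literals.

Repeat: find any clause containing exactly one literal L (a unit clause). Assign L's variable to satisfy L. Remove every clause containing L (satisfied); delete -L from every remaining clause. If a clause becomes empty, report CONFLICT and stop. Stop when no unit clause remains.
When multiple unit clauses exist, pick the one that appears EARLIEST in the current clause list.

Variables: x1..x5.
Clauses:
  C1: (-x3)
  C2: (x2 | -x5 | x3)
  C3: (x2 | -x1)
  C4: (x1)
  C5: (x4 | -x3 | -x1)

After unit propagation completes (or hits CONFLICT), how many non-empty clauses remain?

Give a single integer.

unit clause [-3] forces x3=F; simplify:
  drop 3 from [2, -5, 3] -> [2, -5]
  satisfied 2 clause(s); 3 remain; assigned so far: [3]
unit clause [1] forces x1=T; simplify:
  drop -1 from [2, -1] -> [2]
  satisfied 1 clause(s); 2 remain; assigned so far: [1, 3]
unit clause [2] forces x2=T; simplify:
  satisfied 2 clause(s); 0 remain; assigned so far: [1, 2, 3]

Answer: 0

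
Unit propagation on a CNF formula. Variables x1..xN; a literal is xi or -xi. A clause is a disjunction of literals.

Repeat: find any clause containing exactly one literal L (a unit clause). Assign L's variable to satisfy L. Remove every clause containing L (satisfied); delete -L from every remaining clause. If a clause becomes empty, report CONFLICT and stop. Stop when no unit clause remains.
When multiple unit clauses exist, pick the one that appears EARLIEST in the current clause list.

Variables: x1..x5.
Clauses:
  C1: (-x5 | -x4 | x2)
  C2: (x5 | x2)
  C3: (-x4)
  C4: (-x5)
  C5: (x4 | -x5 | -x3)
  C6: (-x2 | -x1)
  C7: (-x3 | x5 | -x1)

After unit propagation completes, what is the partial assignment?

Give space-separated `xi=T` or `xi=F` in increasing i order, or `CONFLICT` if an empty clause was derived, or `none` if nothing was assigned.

Answer: x1=F x2=T x4=F x5=F

Derivation:
unit clause [-4] forces x4=F; simplify:
  drop 4 from [4, -5, -3] -> [-5, -3]
  satisfied 2 clause(s); 5 remain; assigned so far: [4]
unit clause [-5] forces x5=F; simplify:
  drop 5 from [5, 2] -> [2]
  drop 5 from [-3, 5, -1] -> [-3, -1]
  satisfied 2 clause(s); 3 remain; assigned so far: [4, 5]
unit clause [2] forces x2=T; simplify:
  drop -2 from [-2, -1] -> [-1]
  satisfied 1 clause(s); 2 remain; assigned so far: [2, 4, 5]
unit clause [-1] forces x1=F; simplify:
  satisfied 2 clause(s); 0 remain; assigned so far: [1, 2, 4, 5]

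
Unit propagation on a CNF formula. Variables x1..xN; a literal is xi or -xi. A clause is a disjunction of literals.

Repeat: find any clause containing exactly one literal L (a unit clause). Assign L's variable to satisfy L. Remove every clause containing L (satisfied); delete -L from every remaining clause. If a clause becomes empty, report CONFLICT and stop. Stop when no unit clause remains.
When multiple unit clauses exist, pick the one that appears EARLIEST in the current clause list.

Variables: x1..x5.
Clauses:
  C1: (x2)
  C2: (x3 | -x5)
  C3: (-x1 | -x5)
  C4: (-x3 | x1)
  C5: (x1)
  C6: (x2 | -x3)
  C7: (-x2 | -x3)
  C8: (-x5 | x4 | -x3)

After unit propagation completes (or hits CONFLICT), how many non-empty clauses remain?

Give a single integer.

Answer: 0

Derivation:
unit clause [2] forces x2=T; simplify:
  drop -2 from [-2, -3] -> [-3]
  satisfied 2 clause(s); 6 remain; assigned so far: [2]
unit clause [1] forces x1=T; simplify:
  drop -1 from [-1, -5] -> [-5]
  satisfied 2 clause(s); 4 remain; assigned so far: [1, 2]
unit clause [-5] forces x5=F; simplify:
  satisfied 3 clause(s); 1 remain; assigned so far: [1, 2, 5]
unit clause [-3] forces x3=F; simplify:
  satisfied 1 clause(s); 0 remain; assigned so far: [1, 2, 3, 5]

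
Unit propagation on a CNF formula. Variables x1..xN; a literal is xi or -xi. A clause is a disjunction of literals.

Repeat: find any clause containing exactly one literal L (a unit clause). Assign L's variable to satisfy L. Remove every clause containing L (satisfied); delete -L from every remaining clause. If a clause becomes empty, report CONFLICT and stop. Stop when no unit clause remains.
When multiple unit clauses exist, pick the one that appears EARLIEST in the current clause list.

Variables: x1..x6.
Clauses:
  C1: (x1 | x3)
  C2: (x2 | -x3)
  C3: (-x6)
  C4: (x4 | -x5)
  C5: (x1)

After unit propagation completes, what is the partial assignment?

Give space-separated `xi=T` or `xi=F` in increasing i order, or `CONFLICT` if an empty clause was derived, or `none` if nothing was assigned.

unit clause [-6] forces x6=F; simplify:
  satisfied 1 clause(s); 4 remain; assigned so far: [6]
unit clause [1] forces x1=T; simplify:
  satisfied 2 clause(s); 2 remain; assigned so far: [1, 6]

Answer: x1=T x6=F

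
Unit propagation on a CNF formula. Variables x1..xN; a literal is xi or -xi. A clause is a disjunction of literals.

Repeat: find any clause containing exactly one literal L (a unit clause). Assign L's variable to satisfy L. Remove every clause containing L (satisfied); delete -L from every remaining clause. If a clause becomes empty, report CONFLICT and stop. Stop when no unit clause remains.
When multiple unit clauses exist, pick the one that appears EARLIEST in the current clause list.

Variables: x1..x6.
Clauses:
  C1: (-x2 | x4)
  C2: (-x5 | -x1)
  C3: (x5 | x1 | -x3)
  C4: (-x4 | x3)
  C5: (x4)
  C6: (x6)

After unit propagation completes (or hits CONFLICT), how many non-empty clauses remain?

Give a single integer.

Answer: 2

Derivation:
unit clause [4] forces x4=T; simplify:
  drop -4 from [-4, 3] -> [3]
  satisfied 2 clause(s); 4 remain; assigned so far: [4]
unit clause [3] forces x3=T; simplify:
  drop -3 from [5, 1, -3] -> [5, 1]
  satisfied 1 clause(s); 3 remain; assigned so far: [3, 4]
unit clause [6] forces x6=T; simplify:
  satisfied 1 clause(s); 2 remain; assigned so far: [3, 4, 6]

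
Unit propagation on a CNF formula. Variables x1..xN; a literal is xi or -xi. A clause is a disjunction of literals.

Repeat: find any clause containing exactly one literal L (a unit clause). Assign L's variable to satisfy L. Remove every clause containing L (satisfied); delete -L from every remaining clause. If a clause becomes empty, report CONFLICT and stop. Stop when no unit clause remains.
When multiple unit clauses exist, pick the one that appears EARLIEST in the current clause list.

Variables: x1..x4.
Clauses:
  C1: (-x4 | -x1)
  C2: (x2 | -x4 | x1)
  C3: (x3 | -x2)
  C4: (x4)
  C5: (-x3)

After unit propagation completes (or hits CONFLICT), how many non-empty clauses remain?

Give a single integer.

unit clause [4] forces x4=T; simplify:
  drop -4 from [-4, -1] -> [-1]
  drop -4 from [2, -4, 1] -> [2, 1]
  satisfied 1 clause(s); 4 remain; assigned so far: [4]
unit clause [-1] forces x1=F; simplify:
  drop 1 from [2, 1] -> [2]
  satisfied 1 clause(s); 3 remain; assigned so far: [1, 4]
unit clause [2] forces x2=T; simplify:
  drop -2 from [3, -2] -> [3]
  satisfied 1 clause(s); 2 remain; assigned so far: [1, 2, 4]
unit clause [3] forces x3=T; simplify:
  drop -3 from [-3] -> [] (empty!)
  satisfied 1 clause(s); 1 remain; assigned so far: [1, 2, 3, 4]
CONFLICT (empty clause)

Answer: 0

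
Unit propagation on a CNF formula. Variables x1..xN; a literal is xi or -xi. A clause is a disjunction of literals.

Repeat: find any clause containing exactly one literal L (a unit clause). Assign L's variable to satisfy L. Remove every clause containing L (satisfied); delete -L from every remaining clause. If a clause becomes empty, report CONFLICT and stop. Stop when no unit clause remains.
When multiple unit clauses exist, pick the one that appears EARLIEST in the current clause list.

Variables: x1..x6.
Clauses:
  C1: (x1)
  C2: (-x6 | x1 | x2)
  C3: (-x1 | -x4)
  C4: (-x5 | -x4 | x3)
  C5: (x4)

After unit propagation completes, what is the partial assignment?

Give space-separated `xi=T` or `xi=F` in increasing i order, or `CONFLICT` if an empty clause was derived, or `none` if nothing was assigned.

unit clause [1] forces x1=T; simplify:
  drop -1 from [-1, -4] -> [-4]
  satisfied 2 clause(s); 3 remain; assigned so far: [1]
unit clause [-4] forces x4=F; simplify:
  drop 4 from [4] -> [] (empty!)
  satisfied 2 clause(s); 1 remain; assigned so far: [1, 4]
CONFLICT (empty clause)

Answer: CONFLICT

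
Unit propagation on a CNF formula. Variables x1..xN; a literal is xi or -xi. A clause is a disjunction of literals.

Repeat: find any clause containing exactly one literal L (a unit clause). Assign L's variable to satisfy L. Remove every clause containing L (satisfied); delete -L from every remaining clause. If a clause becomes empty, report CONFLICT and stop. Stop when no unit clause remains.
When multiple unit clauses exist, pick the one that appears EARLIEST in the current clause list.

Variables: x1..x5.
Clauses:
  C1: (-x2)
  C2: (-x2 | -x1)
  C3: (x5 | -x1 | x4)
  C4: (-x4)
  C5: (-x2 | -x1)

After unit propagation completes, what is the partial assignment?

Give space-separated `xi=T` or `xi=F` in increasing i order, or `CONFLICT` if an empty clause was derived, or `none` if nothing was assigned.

Answer: x2=F x4=F

Derivation:
unit clause [-2] forces x2=F; simplify:
  satisfied 3 clause(s); 2 remain; assigned so far: [2]
unit clause [-4] forces x4=F; simplify:
  drop 4 from [5, -1, 4] -> [5, -1]
  satisfied 1 clause(s); 1 remain; assigned so far: [2, 4]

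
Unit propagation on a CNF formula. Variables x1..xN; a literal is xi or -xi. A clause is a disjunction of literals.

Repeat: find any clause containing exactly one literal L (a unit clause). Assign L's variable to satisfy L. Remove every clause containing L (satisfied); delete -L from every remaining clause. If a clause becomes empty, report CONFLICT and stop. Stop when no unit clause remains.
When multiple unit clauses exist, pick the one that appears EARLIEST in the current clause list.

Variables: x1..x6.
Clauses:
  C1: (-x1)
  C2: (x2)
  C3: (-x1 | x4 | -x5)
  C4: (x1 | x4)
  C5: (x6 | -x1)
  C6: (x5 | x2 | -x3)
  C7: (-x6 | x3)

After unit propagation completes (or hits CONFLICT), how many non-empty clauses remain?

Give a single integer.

unit clause [-1] forces x1=F; simplify:
  drop 1 from [1, 4] -> [4]
  satisfied 3 clause(s); 4 remain; assigned so far: [1]
unit clause [2] forces x2=T; simplify:
  satisfied 2 clause(s); 2 remain; assigned so far: [1, 2]
unit clause [4] forces x4=T; simplify:
  satisfied 1 clause(s); 1 remain; assigned so far: [1, 2, 4]

Answer: 1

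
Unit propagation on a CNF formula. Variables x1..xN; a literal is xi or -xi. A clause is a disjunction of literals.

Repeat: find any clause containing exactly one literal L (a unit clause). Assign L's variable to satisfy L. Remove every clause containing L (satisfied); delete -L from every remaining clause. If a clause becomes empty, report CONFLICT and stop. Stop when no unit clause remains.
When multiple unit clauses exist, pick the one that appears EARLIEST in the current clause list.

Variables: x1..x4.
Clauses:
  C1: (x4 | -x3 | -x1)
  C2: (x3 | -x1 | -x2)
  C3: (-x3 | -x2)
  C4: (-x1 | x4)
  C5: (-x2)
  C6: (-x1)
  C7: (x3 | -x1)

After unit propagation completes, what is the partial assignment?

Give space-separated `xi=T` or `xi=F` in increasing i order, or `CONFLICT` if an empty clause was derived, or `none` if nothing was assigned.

Answer: x1=F x2=F

Derivation:
unit clause [-2] forces x2=F; simplify:
  satisfied 3 clause(s); 4 remain; assigned so far: [2]
unit clause [-1] forces x1=F; simplify:
  satisfied 4 clause(s); 0 remain; assigned so far: [1, 2]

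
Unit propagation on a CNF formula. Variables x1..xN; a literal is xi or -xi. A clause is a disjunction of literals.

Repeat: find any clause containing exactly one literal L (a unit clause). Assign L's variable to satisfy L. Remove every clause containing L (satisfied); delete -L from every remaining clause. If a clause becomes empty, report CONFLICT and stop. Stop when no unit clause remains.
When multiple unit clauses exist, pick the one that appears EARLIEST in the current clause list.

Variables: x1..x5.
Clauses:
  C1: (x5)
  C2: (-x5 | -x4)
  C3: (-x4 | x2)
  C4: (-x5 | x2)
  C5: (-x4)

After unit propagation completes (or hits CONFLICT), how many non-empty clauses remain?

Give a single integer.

unit clause [5] forces x5=T; simplify:
  drop -5 from [-5, -4] -> [-4]
  drop -5 from [-5, 2] -> [2]
  satisfied 1 clause(s); 4 remain; assigned so far: [5]
unit clause [-4] forces x4=F; simplify:
  satisfied 3 clause(s); 1 remain; assigned so far: [4, 5]
unit clause [2] forces x2=T; simplify:
  satisfied 1 clause(s); 0 remain; assigned so far: [2, 4, 5]

Answer: 0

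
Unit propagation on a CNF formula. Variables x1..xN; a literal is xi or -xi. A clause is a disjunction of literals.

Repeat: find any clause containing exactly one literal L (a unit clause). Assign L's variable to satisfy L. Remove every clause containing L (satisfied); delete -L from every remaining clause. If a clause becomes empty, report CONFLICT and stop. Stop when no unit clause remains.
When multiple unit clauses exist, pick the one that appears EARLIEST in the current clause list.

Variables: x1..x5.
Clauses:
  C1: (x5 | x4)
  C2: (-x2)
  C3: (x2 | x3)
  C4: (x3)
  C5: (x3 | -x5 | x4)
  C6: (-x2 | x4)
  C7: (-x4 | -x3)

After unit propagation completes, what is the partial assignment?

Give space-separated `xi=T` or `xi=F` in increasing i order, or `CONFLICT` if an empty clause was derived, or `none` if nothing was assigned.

unit clause [-2] forces x2=F; simplify:
  drop 2 from [2, 3] -> [3]
  satisfied 2 clause(s); 5 remain; assigned so far: [2]
unit clause [3] forces x3=T; simplify:
  drop -3 from [-4, -3] -> [-4]
  satisfied 3 clause(s); 2 remain; assigned so far: [2, 3]
unit clause [-4] forces x4=F; simplify:
  drop 4 from [5, 4] -> [5]
  satisfied 1 clause(s); 1 remain; assigned so far: [2, 3, 4]
unit clause [5] forces x5=T; simplify:
  satisfied 1 clause(s); 0 remain; assigned so far: [2, 3, 4, 5]

Answer: x2=F x3=T x4=F x5=T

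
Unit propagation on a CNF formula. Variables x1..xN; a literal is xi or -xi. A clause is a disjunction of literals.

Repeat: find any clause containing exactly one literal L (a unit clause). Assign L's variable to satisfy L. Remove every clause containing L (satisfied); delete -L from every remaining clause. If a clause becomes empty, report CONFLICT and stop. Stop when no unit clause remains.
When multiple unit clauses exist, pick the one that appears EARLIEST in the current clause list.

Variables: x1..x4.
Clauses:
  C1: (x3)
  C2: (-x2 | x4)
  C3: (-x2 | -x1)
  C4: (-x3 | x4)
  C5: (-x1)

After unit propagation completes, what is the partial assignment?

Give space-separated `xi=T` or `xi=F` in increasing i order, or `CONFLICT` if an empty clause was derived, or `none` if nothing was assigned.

Answer: x1=F x3=T x4=T

Derivation:
unit clause [3] forces x3=T; simplify:
  drop -3 from [-3, 4] -> [4]
  satisfied 1 clause(s); 4 remain; assigned so far: [3]
unit clause [4] forces x4=T; simplify:
  satisfied 2 clause(s); 2 remain; assigned so far: [3, 4]
unit clause [-1] forces x1=F; simplify:
  satisfied 2 clause(s); 0 remain; assigned so far: [1, 3, 4]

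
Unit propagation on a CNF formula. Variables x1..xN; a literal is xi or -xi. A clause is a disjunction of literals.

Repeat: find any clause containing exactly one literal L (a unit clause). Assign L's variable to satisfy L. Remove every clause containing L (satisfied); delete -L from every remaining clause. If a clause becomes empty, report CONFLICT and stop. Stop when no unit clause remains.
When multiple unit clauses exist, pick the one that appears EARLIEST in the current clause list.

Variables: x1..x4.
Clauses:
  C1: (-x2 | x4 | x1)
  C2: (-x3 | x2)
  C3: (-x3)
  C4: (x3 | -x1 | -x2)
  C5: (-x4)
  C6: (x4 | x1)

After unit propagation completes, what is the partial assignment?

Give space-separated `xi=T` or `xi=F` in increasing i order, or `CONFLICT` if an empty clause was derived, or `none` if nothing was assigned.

Answer: x1=T x2=F x3=F x4=F

Derivation:
unit clause [-3] forces x3=F; simplify:
  drop 3 from [3, -1, -2] -> [-1, -2]
  satisfied 2 clause(s); 4 remain; assigned so far: [3]
unit clause [-4] forces x4=F; simplify:
  drop 4 from [-2, 4, 1] -> [-2, 1]
  drop 4 from [4, 1] -> [1]
  satisfied 1 clause(s); 3 remain; assigned so far: [3, 4]
unit clause [1] forces x1=T; simplify:
  drop -1 from [-1, -2] -> [-2]
  satisfied 2 clause(s); 1 remain; assigned so far: [1, 3, 4]
unit clause [-2] forces x2=F; simplify:
  satisfied 1 clause(s); 0 remain; assigned so far: [1, 2, 3, 4]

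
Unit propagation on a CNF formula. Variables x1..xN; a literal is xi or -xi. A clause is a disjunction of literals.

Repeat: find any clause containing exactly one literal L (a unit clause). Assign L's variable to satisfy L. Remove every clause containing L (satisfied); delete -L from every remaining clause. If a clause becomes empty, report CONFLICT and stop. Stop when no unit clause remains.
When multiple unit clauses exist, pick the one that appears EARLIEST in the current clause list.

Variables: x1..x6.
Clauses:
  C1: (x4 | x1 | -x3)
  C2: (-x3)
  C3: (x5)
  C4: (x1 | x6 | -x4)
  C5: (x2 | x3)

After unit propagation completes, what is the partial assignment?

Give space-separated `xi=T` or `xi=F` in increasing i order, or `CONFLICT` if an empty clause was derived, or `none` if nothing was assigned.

Answer: x2=T x3=F x5=T

Derivation:
unit clause [-3] forces x3=F; simplify:
  drop 3 from [2, 3] -> [2]
  satisfied 2 clause(s); 3 remain; assigned so far: [3]
unit clause [5] forces x5=T; simplify:
  satisfied 1 clause(s); 2 remain; assigned so far: [3, 5]
unit clause [2] forces x2=T; simplify:
  satisfied 1 clause(s); 1 remain; assigned so far: [2, 3, 5]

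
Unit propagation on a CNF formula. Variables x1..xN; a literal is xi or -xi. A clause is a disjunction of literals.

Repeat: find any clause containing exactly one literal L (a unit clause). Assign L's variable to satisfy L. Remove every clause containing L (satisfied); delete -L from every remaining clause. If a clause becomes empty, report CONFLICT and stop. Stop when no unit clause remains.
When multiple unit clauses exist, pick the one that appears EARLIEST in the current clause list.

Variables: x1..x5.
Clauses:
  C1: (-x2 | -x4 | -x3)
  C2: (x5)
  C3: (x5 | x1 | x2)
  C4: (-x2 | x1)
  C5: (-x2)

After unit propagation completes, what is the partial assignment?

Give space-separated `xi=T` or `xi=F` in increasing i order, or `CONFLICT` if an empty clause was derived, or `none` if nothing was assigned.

unit clause [5] forces x5=T; simplify:
  satisfied 2 clause(s); 3 remain; assigned so far: [5]
unit clause [-2] forces x2=F; simplify:
  satisfied 3 clause(s); 0 remain; assigned so far: [2, 5]

Answer: x2=F x5=T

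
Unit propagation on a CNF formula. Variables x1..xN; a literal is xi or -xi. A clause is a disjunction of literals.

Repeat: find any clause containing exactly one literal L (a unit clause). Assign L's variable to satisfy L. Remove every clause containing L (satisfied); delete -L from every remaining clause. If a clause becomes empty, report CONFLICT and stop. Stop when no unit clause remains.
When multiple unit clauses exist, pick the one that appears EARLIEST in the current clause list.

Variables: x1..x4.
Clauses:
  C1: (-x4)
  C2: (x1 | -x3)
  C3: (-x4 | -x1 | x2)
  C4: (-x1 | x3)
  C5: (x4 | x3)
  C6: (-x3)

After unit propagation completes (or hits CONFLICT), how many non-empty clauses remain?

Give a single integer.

Answer: 1

Derivation:
unit clause [-4] forces x4=F; simplify:
  drop 4 from [4, 3] -> [3]
  satisfied 2 clause(s); 4 remain; assigned so far: [4]
unit clause [3] forces x3=T; simplify:
  drop -3 from [1, -3] -> [1]
  drop -3 from [-3] -> [] (empty!)
  satisfied 2 clause(s); 2 remain; assigned so far: [3, 4]
CONFLICT (empty clause)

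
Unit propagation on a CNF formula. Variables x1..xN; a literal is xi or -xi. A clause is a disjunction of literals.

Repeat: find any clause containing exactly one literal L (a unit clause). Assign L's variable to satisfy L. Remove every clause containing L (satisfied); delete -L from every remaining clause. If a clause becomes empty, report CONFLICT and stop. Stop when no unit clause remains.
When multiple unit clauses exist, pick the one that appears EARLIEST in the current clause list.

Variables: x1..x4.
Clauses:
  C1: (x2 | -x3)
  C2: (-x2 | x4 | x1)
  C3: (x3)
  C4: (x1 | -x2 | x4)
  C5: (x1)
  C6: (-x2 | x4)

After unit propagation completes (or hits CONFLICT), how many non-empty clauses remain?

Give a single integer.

Answer: 0

Derivation:
unit clause [3] forces x3=T; simplify:
  drop -3 from [2, -3] -> [2]
  satisfied 1 clause(s); 5 remain; assigned so far: [3]
unit clause [2] forces x2=T; simplify:
  drop -2 from [-2, 4, 1] -> [4, 1]
  drop -2 from [1, -2, 4] -> [1, 4]
  drop -2 from [-2, 4] -> [4]
  satisfied 1 clause(s); 4 remain; assigned so far: [2, 3]
unit clause [1] forces x1=T; simplify:
  satisfied 3 clause(s); 1 remain; assigned so far: [1, 2, 3]
unit clause [4] forces x4=T; simplify:
  satisfied 1 clause(s); 0 remain; assigned so far: [1, 2, 3, 4]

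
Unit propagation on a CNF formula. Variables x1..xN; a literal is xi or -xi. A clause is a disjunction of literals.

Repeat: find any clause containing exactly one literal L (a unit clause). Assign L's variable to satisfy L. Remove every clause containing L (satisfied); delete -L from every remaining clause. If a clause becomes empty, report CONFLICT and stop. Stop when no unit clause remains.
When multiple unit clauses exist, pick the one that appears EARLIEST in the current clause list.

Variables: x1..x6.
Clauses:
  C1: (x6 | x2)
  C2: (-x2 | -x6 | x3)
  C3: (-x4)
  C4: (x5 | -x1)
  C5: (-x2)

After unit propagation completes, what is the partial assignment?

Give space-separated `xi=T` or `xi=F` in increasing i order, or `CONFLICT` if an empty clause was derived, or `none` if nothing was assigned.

unit clause [-4] forces x4=F; simplify:
  satisfied 1 clause(s); 4 remain; assigned so far: [4]
unit clause [-2] forces x2=F; simplify:
  drop 2 from [6, 2] -> [6]
  satisfied 2 clause(s); 2 remain; assigned so far: [2, 4]
unit clause [6] forces x6=T; simplify:
  satisfied 1 clause(s); 1 remain; assigned so far: [2, 4, 6]

Answer: x2=F x4=F x6=T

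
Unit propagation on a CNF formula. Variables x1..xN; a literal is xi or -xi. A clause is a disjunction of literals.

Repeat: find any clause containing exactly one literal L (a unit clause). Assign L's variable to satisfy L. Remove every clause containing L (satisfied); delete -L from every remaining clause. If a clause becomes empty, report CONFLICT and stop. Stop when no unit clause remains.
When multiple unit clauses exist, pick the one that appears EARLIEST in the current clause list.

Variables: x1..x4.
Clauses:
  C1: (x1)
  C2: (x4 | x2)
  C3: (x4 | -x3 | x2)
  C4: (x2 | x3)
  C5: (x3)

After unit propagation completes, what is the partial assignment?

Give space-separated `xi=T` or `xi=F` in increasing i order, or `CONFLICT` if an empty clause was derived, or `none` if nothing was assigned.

Answer: x1=T x3=T

Derivation:
unit clause [1] forces x1=T; simplify:
  satisfied 1 clause(s); 4 remain; assigned so far: [1]
unit clause [3] forces x3=T; simplify:
  drop -3 from [4, -3, 2] -> [4, 2]
  satisfied 2 clause(s); 2 remain; assigned so far: [1, 3]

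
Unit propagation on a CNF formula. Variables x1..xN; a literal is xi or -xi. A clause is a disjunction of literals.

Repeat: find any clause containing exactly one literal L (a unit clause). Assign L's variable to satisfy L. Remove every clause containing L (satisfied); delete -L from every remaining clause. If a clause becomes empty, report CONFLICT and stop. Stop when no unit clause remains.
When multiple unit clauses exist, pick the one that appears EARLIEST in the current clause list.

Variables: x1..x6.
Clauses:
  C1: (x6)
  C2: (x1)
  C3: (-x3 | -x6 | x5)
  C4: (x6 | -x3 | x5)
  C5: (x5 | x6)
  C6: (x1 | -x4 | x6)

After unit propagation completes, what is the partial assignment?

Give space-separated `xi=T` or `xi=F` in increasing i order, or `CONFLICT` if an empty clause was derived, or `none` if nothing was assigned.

unit clause [6] forces x6=T; simplify:
  drop -6 from [-3, -6, 5] -> [-3, 5]
  satisfied 4 clause(s); 2 remain; assigned so far: [6]
unit clause [1] forces x1=T; simplify:
  satisfied 1 clause(s); 1 remain; assigned so far: [1, 6]

Answer: x1=T x6=T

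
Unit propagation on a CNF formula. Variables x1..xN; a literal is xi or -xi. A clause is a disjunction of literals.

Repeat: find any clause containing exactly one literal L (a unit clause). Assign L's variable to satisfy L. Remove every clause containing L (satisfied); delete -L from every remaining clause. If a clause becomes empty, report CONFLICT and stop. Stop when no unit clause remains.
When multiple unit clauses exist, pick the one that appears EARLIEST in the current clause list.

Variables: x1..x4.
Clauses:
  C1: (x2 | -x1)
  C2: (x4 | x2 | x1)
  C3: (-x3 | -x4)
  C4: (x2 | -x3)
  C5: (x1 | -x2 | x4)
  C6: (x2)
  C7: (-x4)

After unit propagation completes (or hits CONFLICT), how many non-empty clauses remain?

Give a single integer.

unit clause [2] forces x2=T; simplify:
  drop -2 from [1, -2, 4] -> [1, 4]
  satisfied 4 clause(s); 3 remain; assigned so far: [2]
unit clause [-4] forces x4=F; simplify:
  drop 4 from [1, 4] -> [1]
  satisfied 2 clause(s); 1 remain; assigned so far: [2, 4]
unit clause [1] forces x1=T; simplify:
  satisfied 1 clause(s); 0 remain; assigned so far: [1, 2, 4]

Answer: 0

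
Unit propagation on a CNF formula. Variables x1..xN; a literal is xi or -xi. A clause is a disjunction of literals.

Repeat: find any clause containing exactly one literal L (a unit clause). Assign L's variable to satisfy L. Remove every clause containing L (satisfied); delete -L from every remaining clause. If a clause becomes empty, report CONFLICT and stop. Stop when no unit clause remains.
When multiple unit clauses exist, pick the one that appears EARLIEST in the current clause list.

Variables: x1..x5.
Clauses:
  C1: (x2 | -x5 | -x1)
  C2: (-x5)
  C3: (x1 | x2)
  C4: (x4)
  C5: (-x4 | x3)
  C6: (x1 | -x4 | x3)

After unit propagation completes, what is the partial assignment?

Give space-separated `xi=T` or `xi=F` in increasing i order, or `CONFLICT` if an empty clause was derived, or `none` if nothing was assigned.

unit clause [-5] forces x5=F; simplify:
  satisfied 2 clause(s); 4 remain; assigned so far: [5]
unit clause [4] forces x4=T; simplify:
  drop -4 from [-4, 3] -> [3]
  drop -4 from [1, -4, 3] -> [1, 3]
  satisfied 1 clause(s); 3 remain; assigned so far: [4, 5]
unit clause [3] forces x3=T; simplify:
  satisfied 2 clause(s); 1 remain; assigned so far: [3, 4, 5]

Answer: x3=T x4=T x5=F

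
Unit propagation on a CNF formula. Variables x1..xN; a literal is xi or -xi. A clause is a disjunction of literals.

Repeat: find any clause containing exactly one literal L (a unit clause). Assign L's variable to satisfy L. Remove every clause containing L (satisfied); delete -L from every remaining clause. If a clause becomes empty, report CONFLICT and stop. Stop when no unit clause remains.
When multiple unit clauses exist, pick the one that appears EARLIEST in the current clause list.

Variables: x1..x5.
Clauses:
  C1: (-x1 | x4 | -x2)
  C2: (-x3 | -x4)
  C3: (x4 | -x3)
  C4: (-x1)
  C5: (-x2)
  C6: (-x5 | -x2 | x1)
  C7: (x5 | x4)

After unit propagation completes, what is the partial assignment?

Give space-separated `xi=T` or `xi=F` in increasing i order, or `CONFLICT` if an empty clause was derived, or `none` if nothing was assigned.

Answer: x1=F x2=F

Derivation:
unit clause [-1] forces x1=F; simplify:
  drop 1 from [-5, -2, 1] -> [-5, -2]
  satisfied 2 clause(s); 5 remain; assigned so far: [1]
unit clause [-2] forces x2=F; simplify:
  satisfied 2 clause(s); 3 remain; assigned so far: [1, 2]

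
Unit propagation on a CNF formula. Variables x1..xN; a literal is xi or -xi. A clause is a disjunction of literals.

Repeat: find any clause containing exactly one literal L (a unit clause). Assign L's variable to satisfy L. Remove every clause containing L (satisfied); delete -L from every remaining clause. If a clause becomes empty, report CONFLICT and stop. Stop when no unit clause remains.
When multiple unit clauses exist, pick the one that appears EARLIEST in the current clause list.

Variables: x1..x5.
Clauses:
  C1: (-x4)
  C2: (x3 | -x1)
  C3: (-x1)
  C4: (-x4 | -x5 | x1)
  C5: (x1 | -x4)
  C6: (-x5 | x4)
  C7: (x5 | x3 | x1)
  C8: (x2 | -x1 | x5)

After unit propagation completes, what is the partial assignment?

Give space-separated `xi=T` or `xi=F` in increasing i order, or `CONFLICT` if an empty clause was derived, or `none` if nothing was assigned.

Answer: x1=F x3=T x4=F x5=F

Derivation:
unit clause [-4] forces x4=F; simplify:
  drop 4 from [-5, 4] -> [-5]
  satisfied 3 clause(s); 5 remain; assigned so far: [4]
unit clause [-1] forces x1=F; simplify:
  drop 1 from [5, 3, 1] -> [5, 3]
  satisfied 3 clause(s); 2 remain; assigned so far: [1, 4]
unit clause [-5] forces x5=F; simplify:
  drop 5 from [5, 3] -> [3]
  satisfied 1 clause(s); 1 remain; assigned so far: [1, 4, 5]
unit clause [3] forces x3=T; simplify:
  satisfied 1 clause(s); 0 remain; assigned so far: [1, 3, 4, 5]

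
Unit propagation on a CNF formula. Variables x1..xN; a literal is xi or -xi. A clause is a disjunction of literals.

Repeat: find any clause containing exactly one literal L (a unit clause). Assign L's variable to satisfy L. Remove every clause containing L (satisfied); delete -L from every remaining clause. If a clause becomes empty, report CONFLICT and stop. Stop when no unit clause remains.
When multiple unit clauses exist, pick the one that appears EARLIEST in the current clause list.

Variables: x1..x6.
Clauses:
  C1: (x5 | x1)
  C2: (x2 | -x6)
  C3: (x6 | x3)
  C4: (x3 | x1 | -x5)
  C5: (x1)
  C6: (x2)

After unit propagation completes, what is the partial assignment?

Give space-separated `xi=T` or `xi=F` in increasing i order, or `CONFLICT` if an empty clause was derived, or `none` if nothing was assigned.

Answer: x1=T x2=T

Derivation:
unit clause [1] forces x1=T; simplify:
  satisfied 3 clause(s); 3 remain; assigned so far: [1]
unit clause [2] forces x2=T; simplify:
  satisfied 2 clause(s); 1 remain; assigned so far: [1, 2]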